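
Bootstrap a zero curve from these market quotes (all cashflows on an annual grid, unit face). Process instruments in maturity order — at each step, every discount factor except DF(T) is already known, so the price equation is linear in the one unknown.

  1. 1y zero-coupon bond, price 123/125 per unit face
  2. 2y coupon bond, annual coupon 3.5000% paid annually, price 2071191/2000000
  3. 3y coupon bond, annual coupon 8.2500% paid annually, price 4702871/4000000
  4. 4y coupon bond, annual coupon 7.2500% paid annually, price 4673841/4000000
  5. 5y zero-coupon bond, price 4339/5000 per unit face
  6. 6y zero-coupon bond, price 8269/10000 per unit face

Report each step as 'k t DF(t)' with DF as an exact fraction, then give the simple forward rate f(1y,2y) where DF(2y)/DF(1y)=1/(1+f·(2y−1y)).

step 1 [1y] zero: DF = P = 123/125 ≈ 0.984000
step 2 [2y] bond c/1=7/200: DF=(2071191/2000000 − 7/200·(0.984000))/(1+7/200) = 9673/10000 ≈ 0.967300
step 3 [3y] bond c/1=33/400: DF=(4702871/4000000 − 33/400·(0.984000+0.967300))/(1+33/400) = 4687/5000 ≈ 0.937400
step 4 [4y] bond c/1=29/400: DF=(4673841/4000000 − 29/400·(0.984000+0.967300+0.937400))/(1+29/400) = 4471/5000 ≈ 0.894200
step 5 [5y] zero: DF = P = 4339/5000 ≈ 0.867800
step 6 [6y] zero: DF = P = 8269/10000 ≈ 0.826900

1 1 123/125
2 2 9673/10000
3 3 4687/5000
4 4 4471/5000
5 5 4339/5000
6 6 8269/10000
f(1y,2y) = ((123/125)/(9673/10000) − 1)/(1) = 167/9673 ≈ 1.7265%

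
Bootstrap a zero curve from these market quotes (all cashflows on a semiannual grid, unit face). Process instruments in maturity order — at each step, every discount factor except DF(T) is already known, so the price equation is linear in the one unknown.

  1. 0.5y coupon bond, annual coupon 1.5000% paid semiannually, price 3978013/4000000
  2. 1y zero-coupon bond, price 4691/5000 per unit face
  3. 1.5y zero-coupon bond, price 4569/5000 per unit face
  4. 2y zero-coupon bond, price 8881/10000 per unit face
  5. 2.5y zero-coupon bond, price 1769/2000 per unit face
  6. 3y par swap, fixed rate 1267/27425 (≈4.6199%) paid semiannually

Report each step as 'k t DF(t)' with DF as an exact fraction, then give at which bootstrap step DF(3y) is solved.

step 1 [0.5y] bond c/2=3/400: DF=(3978013/4000000 − 3/400·(0))/(1+3/400) = 9871/10000 ≈ 0.987100
step 2 [1y] zero: DF = P = 4691/5000 ≈ 0.938200
step 3 [1.5y] zero: DF = P = 4569/5000 ≈ 0.913800
step 4 [2y] zero: DF = P = 8881/10000 ≈ 0.888100
step 5 [2.5y] zero: DF = P = 1769/2000 ≈ 0.884500
step 6 [3y] swap r/2=1267/54850: DF=(1 − 1267/54850·(0.987100+0.938200+0.913800+0.888100+0.884500))/(1+1267/54850) = 8733/10000 ≈ 0.873300

1 1/2 9871/10000
2 1 4691/5000
3 3/2 4569/5000
4 2 8881/10000
5 5/2 1769/2000
6 3 8733/10000
DF(3y) is solved at step 6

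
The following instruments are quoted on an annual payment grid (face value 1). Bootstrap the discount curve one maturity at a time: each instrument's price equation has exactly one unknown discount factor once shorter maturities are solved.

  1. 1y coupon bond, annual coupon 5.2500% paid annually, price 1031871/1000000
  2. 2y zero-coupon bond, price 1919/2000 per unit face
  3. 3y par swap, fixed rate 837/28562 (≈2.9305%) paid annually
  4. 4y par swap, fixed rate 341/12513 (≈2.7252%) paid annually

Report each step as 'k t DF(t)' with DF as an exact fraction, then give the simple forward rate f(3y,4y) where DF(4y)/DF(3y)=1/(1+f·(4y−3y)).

1 1 2451/2500
2 2 1919/2000
3 3 9163/10000
4 4 8977/10000
f(3y,4y) = ((9163/10000)/(8977/10000) − 1)/(1) = 186/8977 ≈ 2.0720%

step 1 [1y] bond c/1=21/400: DF=(1031871/1000000 − 21/400·(0))/(1+21/400) = 2451/2500 ≈ 0.980400
step 2 [2y] zero: DF = P = 1919/2000 ≈ 0.959500
step 3 [3y] swap r/1=837/28562: DF=(1 − 837/28562·(0.980400+0.959500))/(1+837/28562) = 9163/10000 ≈ 0.916300
step 4 [4y] swap r/1=341/12513: DF=(1 − 341/12513·(0.980400+0.959500+0.916300))/(1+341/12513) = 8977/10000 ≈ 0.897700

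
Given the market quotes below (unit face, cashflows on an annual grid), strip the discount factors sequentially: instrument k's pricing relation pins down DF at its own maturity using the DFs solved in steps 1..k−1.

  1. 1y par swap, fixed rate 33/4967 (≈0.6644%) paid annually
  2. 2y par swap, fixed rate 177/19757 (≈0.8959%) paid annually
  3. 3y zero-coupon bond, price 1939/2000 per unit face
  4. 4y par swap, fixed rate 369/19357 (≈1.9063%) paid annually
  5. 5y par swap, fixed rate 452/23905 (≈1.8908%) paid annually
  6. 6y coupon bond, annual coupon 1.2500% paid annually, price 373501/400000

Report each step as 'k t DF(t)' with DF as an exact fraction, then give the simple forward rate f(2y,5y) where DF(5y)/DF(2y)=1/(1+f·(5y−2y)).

1 1 4967/5000
2 2 9823/10000
3 3 1939/2000
4 4 4631/5000
5 5 1137/1250
6 6 1079/1250
f(2y,5y) = ((9823/10000)/(1137/1250) − 1)/(3) = 727/27288 ≈ 2.6642%

step 1 [1y] swap r/1=33/4967: DF=(1 − 33/4967·(0))/(1+33/4967) = 4967/5000 ≈ 0.993400
step 2 [2y] swap r/1=177/19757: DF=(1 − 177/19757·(0.993400))/(1+177/19757) = 9823/10000 ≈ 0.982300
step 3 [3y] zero: DF = P = 1939/2000 ≈ 0.969500
step 4 [4y] swap r/1=369/19357: DF=(1 − 369/19357·(0.993400+0.982300+0.969500))/(1+369/19357) = 4631/5000 ≈ 0.926200
step 5 [5y] swap r/1=452/23905: DF=(1 − 452/23905·(0.993400+0.982300+0.969500+0.926200))/(1+452/23905) = 1137/1250 ≈ 0.909600
step 6 [6y] bond c/1=1/80: DF=(373501/400000 − 1/80·(0.993400+0.982300+0.969500+0.926200+0.909600))/(1+1/80) = 1079/1250 ≈ 0.863200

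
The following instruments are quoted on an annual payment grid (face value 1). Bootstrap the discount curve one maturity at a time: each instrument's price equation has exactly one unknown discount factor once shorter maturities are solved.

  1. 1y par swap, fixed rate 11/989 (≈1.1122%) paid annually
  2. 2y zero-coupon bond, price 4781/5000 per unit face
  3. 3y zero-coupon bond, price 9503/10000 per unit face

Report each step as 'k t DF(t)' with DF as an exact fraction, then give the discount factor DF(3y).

1 1 989/1000
2 2 4781/5000
3 3 9503/10000
DF(3y) = 9503/10000 ≈ 0.950300

step 1 [1y] swap r/1=11/989: DF=(1 − 11/989·(0))/(1+11/989) = 989/1000 ≈ 0.989000
step 2 [2y] zero: DF = P = 4781/5000 ≈ 0.956200
step 3 [3y] zero: DF = P = 9503/10000 ≈ 0.950300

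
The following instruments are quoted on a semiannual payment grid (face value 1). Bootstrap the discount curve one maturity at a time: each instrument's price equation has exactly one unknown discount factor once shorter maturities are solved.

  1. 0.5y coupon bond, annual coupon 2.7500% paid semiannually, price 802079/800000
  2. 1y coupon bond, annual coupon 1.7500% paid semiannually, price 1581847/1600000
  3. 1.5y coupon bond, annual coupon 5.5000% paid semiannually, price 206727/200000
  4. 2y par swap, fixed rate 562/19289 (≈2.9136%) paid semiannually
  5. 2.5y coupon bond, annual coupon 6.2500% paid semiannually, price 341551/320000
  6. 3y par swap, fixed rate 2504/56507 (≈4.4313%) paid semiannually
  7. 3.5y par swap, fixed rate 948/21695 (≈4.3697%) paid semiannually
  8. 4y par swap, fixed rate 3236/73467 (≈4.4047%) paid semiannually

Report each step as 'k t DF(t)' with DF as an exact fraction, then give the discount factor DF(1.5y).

step 1 [0.5y] bond c/2=11/800: DF=(802079/800000 − 11/800·(0))/(1+11/800) = 989/1000 ≈ 0.989000
step 2 [1y] bond c/2=7/800: DF=(1581847/1600000 − 7/800·(0.989000))/(1+7/800) = 1943/2000 ≈ 0.971500
step 3 [1.5y] bond c/2=11/400: DF=(206727/200000 − 11/400·(0.989000+0.971500))/(1+11/400) = 1907/2000 ≈ 0.953500
step 4 [2y] swap r/2=281/19289: DF=(1 − 281/19289·(0.989000+0.971500+0.953500))/(1+281/19289) = 4719/5000 ≈ 0.943800
step 5 [2.5y] bond c/2=1/32: DF=(341551/320000 − 1/32·(0.989000+0.971500+0.953500+0.943800))/(1+1/32) = 9181/10000 ≈ 0.918100
step 6 [3y] swap r/2=1252/56507: DF=(1 − 1252/56507·(0.989000+0.971500+0.953500+0.943800+0.918100))/(1+1252/56507) = 2187/2500 ≈ 0.874800
step 7 [3.5y] swap r/2=474/21695: DF=(1 − 474/21695·(0.989000+0.971500+0.953500+0.943800+0.918100+0.874800))/(1+474/21695) = 4289/5000 ≈ 0.857800
step 8 [4y] swap r/2=1618/73467: DF=(1 − 1618/73467·(0.989000+0.971500+0.953500+0.943800+0.918100+0.874800+0.857800))/(1+1618/73467) = 4191/5000 ≈ 0.838200

1 1/2 989/1000
2 1 1943/2000
3 3/2 1907/2000
4 2 4719/5000
5 5/2 9181/10000
6 3 2187/2500
7 7/2 4289/5000
8 4 4191/5000
DF(1.5y) = 1907/2000 ≈ 0.953500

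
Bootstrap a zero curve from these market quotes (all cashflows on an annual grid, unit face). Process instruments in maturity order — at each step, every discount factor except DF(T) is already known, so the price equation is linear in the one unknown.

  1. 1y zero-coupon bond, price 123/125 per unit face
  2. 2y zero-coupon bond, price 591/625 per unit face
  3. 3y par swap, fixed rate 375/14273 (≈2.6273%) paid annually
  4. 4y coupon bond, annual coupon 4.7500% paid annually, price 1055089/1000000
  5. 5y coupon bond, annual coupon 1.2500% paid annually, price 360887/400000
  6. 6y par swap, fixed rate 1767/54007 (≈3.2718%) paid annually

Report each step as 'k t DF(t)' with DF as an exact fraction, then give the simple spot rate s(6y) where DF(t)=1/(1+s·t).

step 1 [1y] zero: DF = P = 123/125 ≈ 0.984000
step 2 [2y] zero: DF = P = 591/625 ≈ 0.945600
step 3 [3y] swap r/1=375/14273: DF=(1 − 375/14273·(0.984000+0.945600))/(1+375/14273) = 37/40 ≈ 0.925000
step 4 [4y] bond c/1=19/400: DF=(1055089/1000000 − 19/400·(0.984000+0.945600+0.925000))/(1+19/400) = 4389/5000 ≈ 0.877800
step 5 [5y] bond c/1=1/80: DF=(360887/400000 − 1/80·(0.984000+0.945600+0.925000+0.877800))/(1+1/80) = 169/200 ≈ 0.845000
step 6 [6y] swap r/1=1767/54007: DF=(1 − 1767/54007·(0.984000+0.945600+0.925000+0.877800+0.845000))/(1+1767/54007) = 8233/10000 ≈ 0.823300

1 1 123/125
2 2 591/625
3 3 37/40
4 4 4389/5000
5 5 169/200
6 6 8233/10000
s(6y) = (1/(8233/10000) − 1)/(6) = 589/16466 ≈ 3.5771%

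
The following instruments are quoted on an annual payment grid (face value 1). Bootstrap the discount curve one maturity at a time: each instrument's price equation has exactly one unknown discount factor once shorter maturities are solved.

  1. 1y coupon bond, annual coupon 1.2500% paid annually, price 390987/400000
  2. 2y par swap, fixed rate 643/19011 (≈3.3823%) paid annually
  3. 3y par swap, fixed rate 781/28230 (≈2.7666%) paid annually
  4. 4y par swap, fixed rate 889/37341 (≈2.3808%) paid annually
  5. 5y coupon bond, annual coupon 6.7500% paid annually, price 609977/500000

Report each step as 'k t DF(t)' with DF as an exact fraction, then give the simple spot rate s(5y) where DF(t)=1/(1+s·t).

step 1 [1y] bond c/1=1/80: DF=(390987/400000 − 1/80·(0))/(1+1/80) = 4827/5000 ≈ 0.965400
step 2 [2y] swap r/1=643/19011: DF=(1 − 643/19011·(0.965400))/(1+643/19011) = 9357/10000 ≈ 0.935700
step 3 [3y] swap r/1=781/28230: DF=(1 − 781/28230·(0.965400+0.935700))/(1+781/28230) = 9219/10000 ≈ 0.921900
step 4 [4y] swap r/1=889/37341: DF=(1 − 889/37341·(0.965400+0.935700+0.921900))/(1+889/37341) = 9111/10000 ≈ 0.911100
step 5 [5y] bond c/1=27/400: DF=(609977/500000 − 27/400·(0.965400+0.935700+0.921900+0.911100))/(1+27/400) = 9067/10000 ≈ 0.906700

1 1 4827/5000
2 2 9357/10000
3 3 9219/10000
4 4 9111/10000
5 5 9067/10000
s(5y) = (1/(9067/10000) − 1)/(5) = 933/45335 ≈ 2.0580%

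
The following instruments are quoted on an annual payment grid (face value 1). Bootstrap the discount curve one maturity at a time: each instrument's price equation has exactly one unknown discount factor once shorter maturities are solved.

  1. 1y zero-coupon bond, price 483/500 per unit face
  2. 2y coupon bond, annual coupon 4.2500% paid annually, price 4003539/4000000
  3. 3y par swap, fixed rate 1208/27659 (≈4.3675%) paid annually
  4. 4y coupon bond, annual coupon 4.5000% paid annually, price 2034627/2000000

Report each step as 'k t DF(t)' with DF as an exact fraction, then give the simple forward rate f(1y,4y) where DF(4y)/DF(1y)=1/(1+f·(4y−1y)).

step 1 [1y] zero: DF = P = 483/500 ≈ 0.966000
step 2 [2y] bond c/1=17/400: DF=(4003539/4000000 − 17/400·(0.966000))/(1+17/400) = 9207/10000 ≈ 0.920700
step 3 [3y] swap r/1=1208/27659: DF=(1 − 1208/27659·(0.966000+0.920700))/(1+1208/27659) = 1099/1250 ≈ 0.879200
step 4 [4y] bond c/1=9/200: DF=(2034627/2000000 − 9/200·(0.966000+0.920700+0.879200))/(1+9/200) = 534/625 ≈ 0.854400

1 1 483/500
2 2 9207/10000
3 3 1099/1250
4 4 534/625
f(1y,4y) = ((483/500)/(534/625) − 1)/(3) = 31/712 ≈ 4.3539%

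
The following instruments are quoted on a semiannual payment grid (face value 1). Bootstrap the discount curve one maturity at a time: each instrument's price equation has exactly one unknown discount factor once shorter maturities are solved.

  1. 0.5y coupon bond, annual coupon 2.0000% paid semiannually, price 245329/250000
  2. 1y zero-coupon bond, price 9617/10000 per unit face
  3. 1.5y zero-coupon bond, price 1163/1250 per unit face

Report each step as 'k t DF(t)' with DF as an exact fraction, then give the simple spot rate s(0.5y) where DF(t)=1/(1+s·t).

step 1 [0.5y] bond c/2=1/100: DF=(245329/250000 − 1/100·(0))/(1+1/100) = 2429/2500 ≈ 0.971600
step 2 [1y] zero: DF = P = 9617/10000 ≈ 0.961700
step 3 [1.5y] zero: DF = P = 1163/1250 ≈ 0.930400

1 1/2 2429/2500
2 1 9617/10000
3 3/2 1163/1250
s(0.5y) = (1/(2429/2500) − 1)/(1/2) = 142/2429 ≈ 5.8460%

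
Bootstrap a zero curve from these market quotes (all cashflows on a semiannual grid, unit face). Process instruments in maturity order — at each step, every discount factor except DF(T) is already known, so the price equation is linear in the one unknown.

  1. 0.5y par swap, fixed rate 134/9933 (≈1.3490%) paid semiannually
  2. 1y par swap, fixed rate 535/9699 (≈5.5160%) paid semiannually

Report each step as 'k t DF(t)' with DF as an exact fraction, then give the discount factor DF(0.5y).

1 1/2 9933/10000
2 1 1893/2000
DF(0.5y) = 9933/10000 ≈ 0.993300

step 1 [0.5y] swap r/2=67/9933: DF=(1 − 67/9933·(0))/(1+67/9933) = 9933/10000 ≈ 0.993300
step 2 [1y] swap r/2=535/19398: DF=(1 − 535/19398·(0.993300))/(1+535/19398) = 1893/2000 ≈ 0.946500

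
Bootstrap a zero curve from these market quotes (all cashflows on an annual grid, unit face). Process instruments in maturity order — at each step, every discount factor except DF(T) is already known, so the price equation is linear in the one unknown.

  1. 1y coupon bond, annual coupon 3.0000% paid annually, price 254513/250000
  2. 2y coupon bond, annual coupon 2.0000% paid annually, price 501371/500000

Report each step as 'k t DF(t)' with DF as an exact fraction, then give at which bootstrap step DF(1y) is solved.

1 1 2471/2500
2 2 9637/10000
DF(1y) is solved at step 1

step 1 [1y] bond c/1=3/100: DF=(254513/250000 − 3/100·(0))/(1+3/100) = 2471/2500 ≈ 0.988400
step 2 [2y] bond c/1=1/50: DF=(501371/500000 − 1/50·(0.988400))/(1+1/50) = 9637/10000 ≈ 0.963700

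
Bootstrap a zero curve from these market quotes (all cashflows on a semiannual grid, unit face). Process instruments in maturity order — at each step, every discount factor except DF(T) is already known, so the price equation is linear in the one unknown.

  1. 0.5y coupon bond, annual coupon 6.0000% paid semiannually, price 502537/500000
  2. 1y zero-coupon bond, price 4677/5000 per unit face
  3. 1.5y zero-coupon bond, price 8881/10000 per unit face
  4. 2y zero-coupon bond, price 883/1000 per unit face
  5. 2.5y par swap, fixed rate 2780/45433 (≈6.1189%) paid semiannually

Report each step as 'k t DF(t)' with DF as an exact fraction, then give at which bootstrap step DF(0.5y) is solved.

1 1/2 4879/5000
2 1 4677/5000
3 3/2 8881/10000
4 2 883/1000
5 5/2 861/1000
DF(0.5y) is solved at step 1

step 1 [0.5y] bond c/2=3/100: DF=(502537/500000 − 3/100·(0))/(1+3/100) = 4879/5000 ≈ 0.975800
step 2 [1y] zero: DF = P = 4677/5000 ≈ 0.935400
step 3 [1.5y] zero: DF = P = 8881/10000 ≈ 0.888100
step 4 [2y] zero: DF = P = 883/1000 ≈ 0.883000
step 5 [2.5y] swap r/2=1390/45433: DF=(1 − 1390/45433·(0.975800+0.935400+0.888100+0.883000))/(1+1390/45433) = 861/1000 ≈ 0.861000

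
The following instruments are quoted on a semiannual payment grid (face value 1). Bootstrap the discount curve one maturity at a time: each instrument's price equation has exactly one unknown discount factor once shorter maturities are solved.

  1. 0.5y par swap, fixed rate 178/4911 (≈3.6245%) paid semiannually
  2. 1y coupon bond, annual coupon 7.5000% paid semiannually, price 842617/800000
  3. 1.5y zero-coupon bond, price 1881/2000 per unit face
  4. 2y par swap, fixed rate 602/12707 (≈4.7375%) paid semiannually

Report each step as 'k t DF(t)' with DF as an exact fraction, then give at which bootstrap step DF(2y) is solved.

step 1 [0.5y] swap r/2=89/4911: DF=(1 − 89/4911·(0))/(1+89/4911) = 4911/5000 ≈ 0.982200
step 2 [1y] bond c/2=3/80: DF=(842617/800000 − 3/80·(0.982200))/(1+3/80) = 9797/10000 ≈ 0.979700
step 3 [1.5y] zero: DF = P = 1881/2000 ≈ 0.940500
step 4 [2y] swap r/2=301/12707: DF=(1 − 301/12707·(0.982200+0.979700+0.940500))/(1+301/12707) = 9097/10000 ≈ 0.909700

1 1/2 4911/5000
2 1 9797/10000
3 3/2 1881/2000
4 2 9097/10000
DF(2y) is solved at step 4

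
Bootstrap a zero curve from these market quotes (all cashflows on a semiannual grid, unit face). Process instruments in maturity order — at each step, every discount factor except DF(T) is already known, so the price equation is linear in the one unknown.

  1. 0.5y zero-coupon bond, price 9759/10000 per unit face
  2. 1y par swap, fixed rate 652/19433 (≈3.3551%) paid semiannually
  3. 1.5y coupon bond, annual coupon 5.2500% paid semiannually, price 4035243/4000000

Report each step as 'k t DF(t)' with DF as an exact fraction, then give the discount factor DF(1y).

1 1/2 9759/10000
2 1 4837/5000
3 3/2 9333/10000
DF(1y) = 4837/5000 ≈ 0.967400

step 1 [0.5y] zero: DF = P = 9759/10000 ≈ 0.975900
step 2 [1y] swap r/2=326/19433: DF=(1 − 326/19433·(0.975900))/(1+326/19433) = 4837/5000 ≈ 0.967400
step 3 [1.5y] bond c/2=21/800: DF=(4035243/4000000 − 21/800·(0.975900+0.967400))/(1+21/800) = 9333/10000 ≈ 0.933300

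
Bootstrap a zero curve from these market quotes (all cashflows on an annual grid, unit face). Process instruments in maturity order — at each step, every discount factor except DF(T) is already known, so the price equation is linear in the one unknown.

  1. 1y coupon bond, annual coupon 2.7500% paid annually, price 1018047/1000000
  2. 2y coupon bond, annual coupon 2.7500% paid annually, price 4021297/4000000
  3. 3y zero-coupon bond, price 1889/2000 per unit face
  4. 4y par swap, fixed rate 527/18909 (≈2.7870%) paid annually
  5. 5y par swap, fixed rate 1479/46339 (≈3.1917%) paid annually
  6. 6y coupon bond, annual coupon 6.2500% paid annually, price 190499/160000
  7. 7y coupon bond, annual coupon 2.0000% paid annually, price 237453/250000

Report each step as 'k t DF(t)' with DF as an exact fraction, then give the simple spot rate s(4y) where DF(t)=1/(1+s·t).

1 1 2477/2500
2 2 9519/10000
3 3 1889/2000
4 4 4473/5000
5 5 8521/10000
6 6 106/125
7 7 8237/10000
s(4y) = (1/(4473/5000) − 1)/(4) = 527/17892 ≈ 2.9455%

step 1 [1y] bond c/1=11/400: DF=(1018047/1000000 − 11/400·(0))/(1+11/400) = 2477/2500 ≈ 0.990800
step 2 [2y] bond c/1=11/400: DF=(4021297/4000000 − 11/400·(0.990800))/(1+11/400) = 9519/10000 ≈ 0.951900
step 3 [3y] zero: DF = P = 1889/2000 ≈ 0.944500
step 4 [4y] swap r/1=527/18909: DF=(1 − 527/18909·(0.990800+0.951900+0.944500))/(1+527/18909) = 4473/5000 ≈ 0.894600
step 5 [5y] swap r/1=1479/46339: DF=(1 − 1479/46339·(0.990800+0.951900+0.944500+0.894600))/(1+1479/46339) = 8521/10000 ≈ 0.852100
step 6 [6y] bond c/1=1/16: DF=(190499/160000 − 1/16·(0.990800+0.951900+0.944500+0.894600+0.852100))/(1+1/16) = 106/125 ≈ 0.848000
step 7 [7y] bond c/1=1/50: DF=(237453/250000 − 1/50·(0.990800+0.951900+0.944500+0.894600+0.852100+0.848000))/(1+1/50) = 8237/10000 ≈ 0.823700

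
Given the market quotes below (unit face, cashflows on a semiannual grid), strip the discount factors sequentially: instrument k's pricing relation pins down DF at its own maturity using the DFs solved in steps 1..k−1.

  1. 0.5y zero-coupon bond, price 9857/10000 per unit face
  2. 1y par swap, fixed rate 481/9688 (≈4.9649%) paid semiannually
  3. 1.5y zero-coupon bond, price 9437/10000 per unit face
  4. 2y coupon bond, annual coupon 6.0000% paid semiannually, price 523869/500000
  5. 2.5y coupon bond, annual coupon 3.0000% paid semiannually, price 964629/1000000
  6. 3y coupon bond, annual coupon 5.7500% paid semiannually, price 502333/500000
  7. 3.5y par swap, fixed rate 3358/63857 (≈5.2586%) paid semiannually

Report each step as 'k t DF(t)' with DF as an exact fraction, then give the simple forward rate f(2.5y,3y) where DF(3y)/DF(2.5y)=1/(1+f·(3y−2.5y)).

step 1 [0.5y] zero: DF = P = 9857/10000 ≈ 0.985700
step 2 [1y] swap r/2=481/19376: DF=(1 − 481/19376·(0.985700))/(1+481/19376) = 9519/10000 ≈ 0.951900
step 3 [1.5y] zero: DF = P = 9437/10000 ≈ 0.943700
step 4 [2y] bond c/2=3/100: DF=(523869/500000 − 3/100·(0.985700+0.951900+0.943700))/(1+3/100) = 9333/10000 ≈ 0.933300
step 5 [2.5y] bond c/2=3/200: DF=(964629/1000000 − 3/200·(0.985700+0.951900+0.943700+0.933300))/(1+3/200) = 447/500 ≈ 0.894000
step 6 [3y] bond c/2=23/800: DF=(502333/500000 − 23/800·(0.985700+0.951900+0.943700+0.933300+0.894000))/(1+23/800) = 169/200 ≈ 0.845000
step 7 [3.5y] swap r/2=1679/63857: DF=(1 − 1679/63857·(0.985700+0.951900+0.943700+0.933300+0.894000+0.845000))/(1+1679/63857) = 8321/10000 ≈ 0.832100

1 1/2 9857/10000
2 1 9519/10000
3 3/2 9437/10000
4 2 9333/10000
5 5/2 447/500
6 3 169/200
7 7/2 8321/10000
f(2.5y,3y) = ((447/500)/(169/200) − 1)/(1/2) = 98/845 ≈ 11.5976%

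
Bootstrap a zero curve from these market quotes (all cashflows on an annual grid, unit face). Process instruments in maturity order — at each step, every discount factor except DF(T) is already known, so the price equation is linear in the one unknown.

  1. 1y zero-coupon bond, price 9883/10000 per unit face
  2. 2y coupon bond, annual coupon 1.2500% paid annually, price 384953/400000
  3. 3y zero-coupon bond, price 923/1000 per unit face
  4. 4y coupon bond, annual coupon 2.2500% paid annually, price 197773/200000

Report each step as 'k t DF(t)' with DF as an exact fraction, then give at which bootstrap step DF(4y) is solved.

step 1 [1y] zero: DF = P = 9883/10000 ≈ 0.988300
step 2 [2y] bond c/1=1/80: DF=(384953/400000 − 1/80·(0.988300))/(1+1/80) = 9383/10000 ≈ 0.938300
step 3 [3y] zero: DF = P = 923/1000 ≈ 0.923000
step 4 [4y] bond c/1=9/400: DF=(197773/200000 − 9/400·(0.988300+0.938300+0.923000))/(1+9/400) = 2261/2500 ≈ 0.904400

1 1 9883/10000
2 2 9383/10000
3 3 923/1000
4 4 2261/2500
DF(4y) is solved at step 4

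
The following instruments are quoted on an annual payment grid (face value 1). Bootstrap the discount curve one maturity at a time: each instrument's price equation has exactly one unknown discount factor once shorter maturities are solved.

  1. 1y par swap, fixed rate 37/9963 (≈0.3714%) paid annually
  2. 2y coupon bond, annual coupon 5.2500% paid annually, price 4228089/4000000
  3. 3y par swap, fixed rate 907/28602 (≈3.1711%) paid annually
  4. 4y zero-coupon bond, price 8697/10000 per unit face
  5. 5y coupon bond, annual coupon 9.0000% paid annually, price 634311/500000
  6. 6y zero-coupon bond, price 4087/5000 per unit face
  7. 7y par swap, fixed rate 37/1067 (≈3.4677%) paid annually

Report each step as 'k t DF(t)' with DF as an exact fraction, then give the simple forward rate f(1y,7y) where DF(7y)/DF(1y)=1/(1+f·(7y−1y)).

step 1 [1y] swap r/1=37/9963: DF=(1 − 37/9963·(0))/(1+37/9963) = 9963/10000 ≈ 0.996300
step 2 [2y] bond c/1=21/400: DF=(4228089/4000000 − 21/400·(0.996300))/(1+21/400) = 4773/5000 ≈ 0.954600
step 3 [3y] swap r/1=907/28602: DF=(1 − 907/28602·(0.996300+0.954600))/(1+907/28602) = 9093/10000 ≈ 0.909300
step 4 [4y] zero: DF = P = 8697/10000 ≈ 0.869700
step 5 [5y] bond c/1=9/100: DF=(634311/500000 − 9/100·(0.996300+0.954600+0.909300+0.869700))/(1+9/100) = 8559/10000 ≈ 0.855900
step 6 [6y] zero: DF = P = 4087/5000 ≈ 0.817400
step 7 [7y] swap r/1=37/1067: DF=(1 − 37/1067·(0.996300+0.954600+0.909300+0.869700+0.855900+0.817400))/(1+37/1067) = 3927/5000 ≈ 0.785400

1 1 9963/10000
2 2 4773/5000
3 3 9093/10000
4 4 8697/10000
5 5 8559/10000
6 6 4087/5000
7 7 3927/5000
f(1y,7y) = ((9963/10000)/(3927/5000) − 1)/(6) = 703/15708 ≈ 4.4754%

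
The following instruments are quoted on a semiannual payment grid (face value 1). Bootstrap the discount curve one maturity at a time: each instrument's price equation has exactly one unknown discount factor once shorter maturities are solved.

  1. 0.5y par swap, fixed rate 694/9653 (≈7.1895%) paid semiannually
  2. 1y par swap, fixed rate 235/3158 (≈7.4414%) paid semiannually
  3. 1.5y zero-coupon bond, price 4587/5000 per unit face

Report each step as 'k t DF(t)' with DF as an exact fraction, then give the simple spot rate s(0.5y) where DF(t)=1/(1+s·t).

step 1 [0.5y] swap r/2=347/9653: DF=(1 − 347/9653·(0))/(1+347/9653) = 9653/10000 ≈ 0.965300
step 2 [1y] swap r/2=235/6316: DF=(1 − 235/6316·(0.965300))/(1+235/6316) = 1859/2000 ≈ 0.929500
step 3 [1.5y] zero: DF = P = 4587/5000 ≈ 0.917400

1 1/2 9653/10000
2 1 1859/2000
3 3/2 4587/5000
s(0.5y) = (1/(9653/10000) − 1)/(1/2) = 694/9653 ≈ 7.1895%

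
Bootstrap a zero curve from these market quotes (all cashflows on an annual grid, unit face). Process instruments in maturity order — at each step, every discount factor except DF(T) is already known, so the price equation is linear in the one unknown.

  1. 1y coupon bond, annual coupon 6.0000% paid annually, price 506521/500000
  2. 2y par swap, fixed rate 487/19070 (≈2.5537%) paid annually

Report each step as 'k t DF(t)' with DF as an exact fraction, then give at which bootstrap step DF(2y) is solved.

step 1 [1y] bond c/1=3/50: DF=(506521/500000 − 3/50·(0))/(1+3/50) = 9557/10000 ≈ 0.955700
step 2 [2y] swap r/1=487/19070: DF=(1 − 487/19070·(0.955700))/(1+487/19070) = 9513/10000 ≈ 0.951300

1 1 9557/10000
2 2 9513/10000
DF(2y) is solved at step 2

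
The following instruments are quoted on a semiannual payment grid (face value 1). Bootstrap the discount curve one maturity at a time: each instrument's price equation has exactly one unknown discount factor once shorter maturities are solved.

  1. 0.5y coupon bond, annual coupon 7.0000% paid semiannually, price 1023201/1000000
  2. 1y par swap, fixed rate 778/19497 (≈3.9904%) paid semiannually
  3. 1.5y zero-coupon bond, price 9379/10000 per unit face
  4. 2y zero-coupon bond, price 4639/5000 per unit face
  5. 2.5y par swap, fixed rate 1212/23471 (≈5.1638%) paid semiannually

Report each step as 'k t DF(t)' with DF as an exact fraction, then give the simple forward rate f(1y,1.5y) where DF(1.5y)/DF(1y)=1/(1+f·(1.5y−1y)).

step 1 [0.5y] bond c/2=7/200: DF=(1023201/1000000 − 7/200·(0))/(1+7/200) = 4943/5000 ≈ 0.988600
step 2 [1y] swap r/2=389/19497: DF=(1 − 389/19497·(0.988600))/(1+389/19497) = 9611/10000 ≈ 0.961100
step 3 [1.5y] zero: DF = P = 9379/10000 ≈ 0.937900
step 4 [2y] zero: DF = P = 4639/5000 ≈ 0.927800
step 5 [2.5y] swap r/2=606/23471: DF=(1 − 606/23471·(0.988600+0.961100+0.937900+0.927800))/(1+606/23471) = 2197/2500 ≈ 0.878800

1 1/2 4943/5000
2 1 9611/10000
3 3/2 9379/10000
4 2 4639/5000
5 5/2 2197/2500
f(1y,1.5y) = ((9611/10000)/(9379/10000) − 1)/(1/2) = 464/9379 ≈ 4.9472%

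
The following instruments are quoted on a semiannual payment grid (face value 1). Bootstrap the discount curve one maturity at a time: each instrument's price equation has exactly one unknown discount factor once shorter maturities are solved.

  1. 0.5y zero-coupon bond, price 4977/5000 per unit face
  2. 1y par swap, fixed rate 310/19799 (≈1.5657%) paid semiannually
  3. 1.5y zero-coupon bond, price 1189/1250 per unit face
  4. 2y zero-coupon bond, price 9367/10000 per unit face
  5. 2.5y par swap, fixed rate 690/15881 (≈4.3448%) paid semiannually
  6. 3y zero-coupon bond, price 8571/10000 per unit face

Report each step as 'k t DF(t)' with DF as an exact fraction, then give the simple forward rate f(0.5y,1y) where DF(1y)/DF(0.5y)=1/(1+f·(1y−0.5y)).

step 1 [0.5y] zero: DF = P = 4977/5000 ≈ 0.995400
step 2 [1y] swap r/2=155/19799: DF=(1 − 155/19799·(0.995400))/(1+155/19799) = 1969/2000 ≈ 0.984500
step 3 [1.5y] zero: DF = P = 1189/1250 ≈ 0.951200
step 4 [2y] zero: DF = P = 9367/10000 ≈ 0.936700
step 5 [2.5y] swap r/2=345/15881: DF=(1 − 345/15881·(0.995400+0.984500+0.951200+0.936700))/(1+345/15881) = 1793/2000 ≈ 0.896500
step 6 [3y] zero: DF = P = 8571/10000 ≈ 0.857100

1 1/2 4977/5000
2 1 1969/2000
3 3/2 1189/1250
4 2 9367/10000
5 5/2 1793/2000
6 3 8571/10000
f(0.5y,1y) = ((4977/5000)/(1969/2000) − 1)/(1/2) = 218/9845 ≈ 2.2143%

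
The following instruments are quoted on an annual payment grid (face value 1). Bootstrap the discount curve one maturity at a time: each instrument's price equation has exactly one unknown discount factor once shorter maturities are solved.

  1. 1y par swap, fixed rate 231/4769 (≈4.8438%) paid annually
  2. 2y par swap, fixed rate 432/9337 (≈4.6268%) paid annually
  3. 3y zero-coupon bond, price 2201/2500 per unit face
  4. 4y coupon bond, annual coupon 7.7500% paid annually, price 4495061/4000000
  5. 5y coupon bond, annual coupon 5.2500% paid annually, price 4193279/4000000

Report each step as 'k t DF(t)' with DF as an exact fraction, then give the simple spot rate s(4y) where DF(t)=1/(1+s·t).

step 1 [1y] swap r/1=231/4769: DF=(1 − 231/4769·(0))/(1+231/4769) = 4769/5000 ≈ 0.953800
step 2 [2y] swap r/1=432/9337: DF=(1 − 432/9337·(0.953800))/(1+432/9337) = 571/625 ≈ 0.913600
step 3 [3y] zero: DF = P = 2201/2500 ≈ 0.880400
step 4 [4y] bond c/1=31/400: DF=(4495061/4000000 − 31/400·(0.953800+0.913600+0.880400))/(1+31/400) = 8453/10000 ≈ 0.845300
step 5 [5y] bond c/1=21/400: DF=(4193279/4000000 − 21/400·(0.953800+0.913600+0.880400+0.845300))/(1+21/400) = 1021/1250 ≈ 0.816800

1 1 4769/5000
2 2 571/625
3 3 2201/2500
4 4 8453/10000
5 5 1021/1250
s(4y) = (1/(8453/10000) − 1)/(4) = 1547/33812 ≈ 4.5753%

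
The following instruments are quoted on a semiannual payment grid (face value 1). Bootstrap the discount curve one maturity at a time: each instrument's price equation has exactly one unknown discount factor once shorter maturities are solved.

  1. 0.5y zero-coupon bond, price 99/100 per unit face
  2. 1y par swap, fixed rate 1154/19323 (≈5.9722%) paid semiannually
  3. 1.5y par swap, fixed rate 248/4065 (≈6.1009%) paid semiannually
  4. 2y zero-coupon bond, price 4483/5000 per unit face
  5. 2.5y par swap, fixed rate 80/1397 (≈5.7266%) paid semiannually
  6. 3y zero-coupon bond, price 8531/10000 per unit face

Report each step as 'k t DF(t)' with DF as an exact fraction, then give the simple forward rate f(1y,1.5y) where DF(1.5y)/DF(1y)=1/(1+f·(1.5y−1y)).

1 1/2 99/100
2 1 9423/10000
3 3/2 2283/2500
4 2 4483/5000
5 5/2 217/250
6 3 8531/10000
f(1y,1.5y) = ((9423/10000)/(2283/2500) − 1)/(1/2) = 97/1522 ≈ 6.3732%

step 1 [0.5y] zero: DF = P = 99/100 ≈ 0.990000
step 2 [1y] swap r/2=577/19323: DF=(1 − 577/19323·(0.990000))/(1+577/19323) = 9423/10000 ≈ 0.942300
step 3 [1.5y] swap r/2=124/4065: DF=(1 − 124/4065·(0.990000+0.942300))/(1+124/4065) = 2283/2500 ≈ 0.913200
step 4 [2y] zero: DF = P = 4483/5000 ≈ 0.896600
step 5 [2.5y] swap r/2=40/1397: DF=(1 − 40/1397·(0.990000+0.942300+0.913200+0.896600))/(1+40/1397) = 217/250 ≈ 0.868000
step 6 [3y] zero: DF = P = 8531/10000 ≈ 0.853100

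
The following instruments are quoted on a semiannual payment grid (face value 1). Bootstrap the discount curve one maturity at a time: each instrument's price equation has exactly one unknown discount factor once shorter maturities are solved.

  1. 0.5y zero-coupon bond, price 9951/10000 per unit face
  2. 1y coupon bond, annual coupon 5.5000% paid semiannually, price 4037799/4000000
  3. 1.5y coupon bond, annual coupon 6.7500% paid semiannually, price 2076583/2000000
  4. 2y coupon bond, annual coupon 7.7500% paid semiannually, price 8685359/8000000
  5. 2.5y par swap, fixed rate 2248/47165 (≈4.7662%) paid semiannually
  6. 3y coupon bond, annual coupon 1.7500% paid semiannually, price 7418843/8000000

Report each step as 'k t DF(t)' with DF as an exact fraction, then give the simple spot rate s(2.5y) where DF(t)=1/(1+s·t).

step 1 [0.5y] zero: DF = P = 9951/10000 ≈ 0.995100
step 2 [1y] bond c/2=11/400: DF=(4037799/4000000 − 11/400·(0.995100))/(1+11/400) = 4779/5000 ≈ 0.955800
step 3 [1.5y] bond c/2=27/800: DF=(2076583/2000000 − 27/800·(0.995100+0.955800))/(1+27/800) = 9407/10000 ≈ 0.940700
step 4 [2y] bond c/2=31/800: DF=(8685359/8000000 − 31/800·(0.995100+0.955800+0.940700))/(1+31/800) = 9373/10000 ≈ 0.937300
step 5 [2.5y] swap r/2=1124/47165: DF=(1 − 1124/47165·(0.995100+0.955800+0.940700+0.937300))/(1+1124/47165) = 2219/2500 ≈ 0.887600
step 6 [3y] bond c/2=7/800: DF=(7418843/8000000 − 7/800·(0.995100+0.955800+0.940700+0.937300+0.887600))/(1+7/800) = 549/625 ≈ 0.878400

1 1/2 9951/10000
2 1 4779/5000
3 3/2 9407/10000
4 2 9373/10000
5 5/2 2219/2500
6 3 549/625
s(2.5y) = (1/(2219/2500) − 1)/(5/2) = 562/11095 ≈ 5.0653%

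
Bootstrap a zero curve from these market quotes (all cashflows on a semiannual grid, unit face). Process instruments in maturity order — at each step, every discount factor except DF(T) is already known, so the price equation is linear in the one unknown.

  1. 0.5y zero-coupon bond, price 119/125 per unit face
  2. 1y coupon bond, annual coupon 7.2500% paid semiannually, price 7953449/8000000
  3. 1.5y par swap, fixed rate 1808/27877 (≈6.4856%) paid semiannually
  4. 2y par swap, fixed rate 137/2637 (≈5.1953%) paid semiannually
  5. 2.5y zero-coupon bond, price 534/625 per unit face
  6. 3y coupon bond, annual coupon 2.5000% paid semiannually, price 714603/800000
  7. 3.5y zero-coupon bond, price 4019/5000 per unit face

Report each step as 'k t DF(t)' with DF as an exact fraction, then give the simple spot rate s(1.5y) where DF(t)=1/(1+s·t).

step 1 [0.5y] zero: DF = P = 119/125 ≈ 0.952000
step 2 [1y] bond c/2=29/800: DF=(7953449/8000000 − 29/800·(0.952000))/(1+29/800) = 9261/10000 ≈ 0.926100
step 3 [1.5y] swap r/2=904/27877: DF=(1 − 904/27877·(0.952000+0.926100))/(1+904/27877) = 1137/1250 ≈ 0.909600
step 4 [2y] swap r/2=137/5274: DF=(1 − 137/5274·(0.952000+0.926100+0.909600))/(1+137/5274) = 9041/10000 ≈ 0.904100
step 5 [2.5y] zero: DF = P = 534/625 ≈ 0.854400
step 6 [3y] bond c/2=1/80: DF=(714603/800000 − 1/80·(0.952000+0.926100+0.909600+0.904100+0.854400))/(1+1/80) = 8261/10000 ≈ 0.826100
step 7 [3.5y] zero: DF = P = 4019/5000 ≈ 0.803800

1 1/2 119/125
2 1 9261/10000
3 3/2 1137/1250
4 2 9041/10000
5 5/2 534/625
6 3 8261/10000
7 7/2 4019/5000
s(1.5y) = (1/(1137/1250) − 1)/(3/2) = 226/3411 ≈ 6.6256%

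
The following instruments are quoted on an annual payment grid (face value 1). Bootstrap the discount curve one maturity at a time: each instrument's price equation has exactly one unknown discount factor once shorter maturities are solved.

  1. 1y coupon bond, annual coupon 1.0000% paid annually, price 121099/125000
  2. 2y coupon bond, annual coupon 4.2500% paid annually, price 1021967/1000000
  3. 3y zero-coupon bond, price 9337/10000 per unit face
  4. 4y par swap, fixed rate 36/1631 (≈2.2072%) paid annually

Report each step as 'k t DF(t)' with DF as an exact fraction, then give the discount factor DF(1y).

1 1 1199/1250
2 2 2353/2500
3 3 9337/10000
4 4 2293/2500
DF(1y) = 1199/1250 ≈ 0.959200

step 1 [1y] bond c/1=1/100: DF=(121099/125000 − 1/100·(0))/(1+1/100) = 1199/1250 ≈ 0.959200
step 2 [2y] bond c/1=17/400: DF=(1021967/1000000 − 17/400·(0.959200))/(1+17/400) = 2353/2500 ≈ 0.941200
step 3 [3y] zero: DF = P = 9337/10000 ≈ 0.933700
step 4 [4y] swap r/1=36/1631: DF=(1 − 36/1631·(0.959200+0.941200+0.933700))/(1+36/1631) = 2293/2500 ≈ 0.917200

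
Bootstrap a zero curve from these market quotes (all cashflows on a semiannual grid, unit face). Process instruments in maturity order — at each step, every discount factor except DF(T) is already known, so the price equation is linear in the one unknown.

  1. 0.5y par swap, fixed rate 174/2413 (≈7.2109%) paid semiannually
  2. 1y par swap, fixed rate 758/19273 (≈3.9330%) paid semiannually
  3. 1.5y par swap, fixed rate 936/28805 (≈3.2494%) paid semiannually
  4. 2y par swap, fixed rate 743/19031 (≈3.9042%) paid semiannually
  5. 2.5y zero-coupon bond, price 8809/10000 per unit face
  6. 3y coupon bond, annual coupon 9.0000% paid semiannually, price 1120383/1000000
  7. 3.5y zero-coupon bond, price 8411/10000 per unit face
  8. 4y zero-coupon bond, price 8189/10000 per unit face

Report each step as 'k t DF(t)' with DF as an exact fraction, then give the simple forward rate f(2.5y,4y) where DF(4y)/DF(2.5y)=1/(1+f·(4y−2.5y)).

1 1/2 2413/2500
2 1 9621/10000
3 3/2 2383/2500
4 2 9257/10000
5 5/2 8809/10000
6 3 8703/10000
7 7/2 8411/10000
8 4 8189/10000
f(2.5y,4y) = ((8809/10000)/(8189/10000) − 1)/(3/2) = 1240/24567 ≈ 5.0474%

step 1 [0.5y] swap r/2=87/2413: DF=(1 − 87/2413·(0))/(1+87/2413) = 2413/2500 ≈ 0.965200
step 2 [1y] swap r/2=379/19273: DF=(1 − 379/19273·(0.965200))/(1+379/19273) = 9621/10000 ≈ 0.962100
step 3 [1.5y] swap r/2=468/28805: DF=(1 − 468/28805·(0.965200+0.962100))/(1+468/28805) = 2383/2500 ≈ 0.953200
step 4 [2y] swap r/2=743/38062: DF=(1 − 743/38062·(0.965200+0.962100+0.953200))/(1+743/38062) = 9257/10000 ≈ 0.925700
step 5 [2.5y] zero: DF = P = 8809/10000 ≈ 0.880900
step 6 [3y] bond c/2=9/200: DF=(1120383/1000000 − 9/200·(0.965200+0.962100+0.953200+0.925700+0.880900))/(1+9/200) = 8703/10000 ≈ 0.870300
step 7 [3.5y] zero: DF = P = 8411/10000 ≈ 0.841100
step 8 [4y] zero: DF = P = 8189/10000 ≈ 0.818900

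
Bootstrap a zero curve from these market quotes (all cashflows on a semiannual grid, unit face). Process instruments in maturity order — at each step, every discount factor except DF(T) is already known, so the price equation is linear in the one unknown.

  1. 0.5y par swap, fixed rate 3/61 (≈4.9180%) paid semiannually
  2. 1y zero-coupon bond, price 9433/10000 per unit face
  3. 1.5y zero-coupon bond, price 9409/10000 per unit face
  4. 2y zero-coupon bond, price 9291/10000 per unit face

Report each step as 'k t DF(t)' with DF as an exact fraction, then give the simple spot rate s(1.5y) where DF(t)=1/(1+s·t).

1 1/2 122/125
2 1 9433/10000
3 3/2 9409/10000
4 2 9291/10000
s(1.5y) = (1/(9409/10000) − 1)/(3/2) = 394/9409 ≈ 4.1875%

step 1 [0.5y] swap r/2=3/122: DF=(1 − 3/122·(0))/(1+3/122) = 122/125 ≈ 0.976000
step 2 [1y] zero: DF = P = 9433/10000 ≈ 0.943300
step 3 [1.5y] zero: DF = P = 9409/10000 ≈ 0.940900
step 4 [2y] zero: DF = P = 9291/10000 ≈ 0.929100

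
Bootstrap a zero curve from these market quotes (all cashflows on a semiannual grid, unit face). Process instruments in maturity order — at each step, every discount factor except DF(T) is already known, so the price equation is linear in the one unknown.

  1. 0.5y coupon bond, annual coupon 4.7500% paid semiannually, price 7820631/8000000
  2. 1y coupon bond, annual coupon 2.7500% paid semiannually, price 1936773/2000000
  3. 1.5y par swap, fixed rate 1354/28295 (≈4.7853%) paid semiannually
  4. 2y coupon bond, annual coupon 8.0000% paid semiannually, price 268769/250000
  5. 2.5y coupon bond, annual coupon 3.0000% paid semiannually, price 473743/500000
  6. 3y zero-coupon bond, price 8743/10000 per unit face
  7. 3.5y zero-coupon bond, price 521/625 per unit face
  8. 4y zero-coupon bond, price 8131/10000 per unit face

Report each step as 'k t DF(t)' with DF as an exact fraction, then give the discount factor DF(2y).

step 1 [0.5y] bond c/2=19/800: DF=(7820631/8000000 − 19/800·(0))/(1+19/800) = 9549/10000 ≈ 0.954900
step 2 [1y] bond c/2=11/800: DF=(1936773/2000000 − 11/800·(0.954900))/(1+11/800) = 9423/10000 ≈ 0.942300
step 3 [1.5y] swap r/2=677/28295: DF=(1 − 677/28295·(0.954900+0.942300))/(1+677/28295) = 9323/10000 ≈ 0.932300
step 4 [2y] bond c/2=1/25: DF=(268769/250000 − 1/25·(0.954900+0.942300+0.932300))/(1+1/25) = 9249/10000 ≈ 0.924900
step 5 [2.5y] bond c/2=3/200: DF=(473743/500000 − 3/200·(0.954900+0.942300+0.932300+0.924900))/(1+3/200) = 439/500 ≈ 0.878000
step 6 [3y] zero: DF = P = 8743/10000 ≈ 0.874300
step 7 [3.5y] zero: DF = P = 521/625 ≈ 0.833600
step 8 [4y] zero: DF = P = 8131/10000 ≈ 0.813100

1 1/2 9549/10000
2 1 9423/10000
3 3/2 9323/10000
4 2 9249/10000
5 5/2 439/500
6 3 8743/10000
7 7/2 521/625
8 4 8131/10000
DF(2y) = 9249/10000 ≈ 0.924900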